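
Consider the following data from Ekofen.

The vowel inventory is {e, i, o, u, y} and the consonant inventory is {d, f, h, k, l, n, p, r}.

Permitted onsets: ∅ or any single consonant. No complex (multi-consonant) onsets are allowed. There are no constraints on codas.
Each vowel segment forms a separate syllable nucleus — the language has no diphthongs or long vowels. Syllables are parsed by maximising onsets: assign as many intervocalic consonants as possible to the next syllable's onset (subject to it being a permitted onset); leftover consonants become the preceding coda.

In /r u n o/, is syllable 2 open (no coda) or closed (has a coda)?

open

Vowels present: u, o; each is a nucleus, giving 2 syllables.
/u…o/ gap (V1→V2): /n/ → onset of the next syllable (single consonants are always licit onsets).
Putting it together: ru.no.
Syllable 2 is /no/; it ends in its nucleus with no coda, so it is open.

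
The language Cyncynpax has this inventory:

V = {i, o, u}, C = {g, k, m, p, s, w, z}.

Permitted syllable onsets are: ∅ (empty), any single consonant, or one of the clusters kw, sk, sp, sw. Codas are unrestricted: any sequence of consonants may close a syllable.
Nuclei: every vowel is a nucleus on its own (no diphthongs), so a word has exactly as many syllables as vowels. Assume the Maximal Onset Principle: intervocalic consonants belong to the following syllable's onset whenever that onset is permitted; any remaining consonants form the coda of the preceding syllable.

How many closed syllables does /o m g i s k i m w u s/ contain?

Nuclei (vowels): o, i, i, u → 4 syllables.
σ1/σ2 boundary: /mg/; trying suffixes from longest down, /g/ is the first permitted one, so coda /m/ | onset /g/.
σ2/σ3 boundary: cluster /sk/ — /sk/ is itself a permitted onset, so the whole cluster goes right; preceding coda = ∅.
σ3/σ4 boundary: cluster /mw/ — the longest permitted-onset suffix is /w/; onset = /w/, preceding coda = /m/.
Putting it together: om.gi.skim.wus.
Classifying each syllable: /om/ (closed), /gi/ (open), /skim/ (closed), /wus/ (closed).
Closed syllables: 3.

3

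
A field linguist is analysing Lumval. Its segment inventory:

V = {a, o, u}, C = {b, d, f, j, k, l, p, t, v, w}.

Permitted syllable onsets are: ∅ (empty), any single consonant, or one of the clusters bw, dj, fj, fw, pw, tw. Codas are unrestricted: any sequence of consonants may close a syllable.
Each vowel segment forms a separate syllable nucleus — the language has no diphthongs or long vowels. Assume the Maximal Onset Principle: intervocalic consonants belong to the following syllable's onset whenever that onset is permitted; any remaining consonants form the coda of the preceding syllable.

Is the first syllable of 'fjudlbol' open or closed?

closed

Nuclei (vowels): u, o → 2 syllables.
/u…o/ gap (V1→V2): /dlb/ — longest licit onset from the right is /b/, leaving /dl/ as coda.
So the parse is fjudl.bol.
Syllable 1 is /fjudl/ with coda /dl/, so it is closed.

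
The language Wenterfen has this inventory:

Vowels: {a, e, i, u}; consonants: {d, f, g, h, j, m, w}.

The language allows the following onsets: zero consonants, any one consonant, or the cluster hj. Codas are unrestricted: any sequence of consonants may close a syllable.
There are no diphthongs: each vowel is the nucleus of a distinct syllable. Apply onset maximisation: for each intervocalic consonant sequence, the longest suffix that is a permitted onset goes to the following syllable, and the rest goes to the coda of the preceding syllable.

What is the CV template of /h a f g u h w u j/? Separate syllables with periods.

Nuclei (vowels): a, u, u → 3 syllables.
/a…u/ gap (V1→V2): /fg/ — longest licit onset from the right is /g/, leaving /f/ as coda.
/u…u/ gap (V2→V3): /hw/ splits as /h/ + /w/ (/w/ is the longest suffix that is a licit onset).
Result: haf.guh.wuj.
Mapping each syllable to C/V: /haf/ → CVC, /guh/ → CVC, /wuj/ → CVC.

CVC.CVC.CVC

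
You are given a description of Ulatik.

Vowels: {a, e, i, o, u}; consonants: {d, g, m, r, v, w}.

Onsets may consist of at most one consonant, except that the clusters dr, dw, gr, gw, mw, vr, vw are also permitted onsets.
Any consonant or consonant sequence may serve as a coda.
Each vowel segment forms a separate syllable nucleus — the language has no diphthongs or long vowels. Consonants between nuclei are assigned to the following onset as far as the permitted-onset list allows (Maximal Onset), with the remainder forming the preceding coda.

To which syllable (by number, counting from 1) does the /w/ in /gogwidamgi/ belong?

2

The vowels are o, i, a, i — 4 nuclei, so 4 syllables.
V1 /o/ – V2 /i/: /gw/ — entire cluster is a permitted onset → onset /gw/, coda ∅.
V2 /i/ – V3 /a/: just /d/ — single C goes to the following onset.
V3 /a/ – V4 /i/: /mg/ splits as /m/ + /g/ (/g/ is the longest suffix that is a licit onset).
Syllabification: go.gwi.dam.gi.
The /w/ is in the onset of syllable 2 (/gwi/).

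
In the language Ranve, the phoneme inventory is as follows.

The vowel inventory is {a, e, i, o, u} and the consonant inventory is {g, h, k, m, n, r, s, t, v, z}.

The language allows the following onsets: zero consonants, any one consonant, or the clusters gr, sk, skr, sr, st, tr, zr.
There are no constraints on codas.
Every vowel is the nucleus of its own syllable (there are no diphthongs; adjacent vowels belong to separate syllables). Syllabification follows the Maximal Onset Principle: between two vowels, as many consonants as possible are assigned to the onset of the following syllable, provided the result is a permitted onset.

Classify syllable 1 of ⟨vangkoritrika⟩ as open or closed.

Vowels present: a, o, i, i, a; each is a nucleus, giving 5 syllables.
V1 /a/ – V2 /o/: /ngk/ splits as /ng/ + /k/ (/k/ is the longest suffix that is a licit onset).
V2 /o/ – V3 /i/: just /r/ — single C goes to the following onset.
V3 /i/ – V4 /i/: cluster /tr/ — /tr/ is itself a permitted onset, so the whole cluster goes right; preceding coda = ∅.
V4 /i/ – V5 /a/: /k/ → onset of the next syllable (single consonants are always licit onsets).
Result: vang.ko.ri.tri.ka.
Syllable 1 is /vang/ with coda /ng/, so it is closed.

closed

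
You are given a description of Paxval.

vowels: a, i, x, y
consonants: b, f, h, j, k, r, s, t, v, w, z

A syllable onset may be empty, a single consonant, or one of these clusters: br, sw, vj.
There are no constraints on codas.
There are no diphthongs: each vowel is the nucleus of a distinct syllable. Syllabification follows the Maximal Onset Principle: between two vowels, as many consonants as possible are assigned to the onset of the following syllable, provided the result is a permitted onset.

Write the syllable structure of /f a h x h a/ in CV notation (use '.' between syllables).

CV.CV.CV

The vowels are a, x, a — 3 nuclei, so 3 syllables.
Between /a/ (V1) and /x/ (V2): /h/ → onset of the next syllable (single consonants are always licit onsets).
Between /x/ (V2) and /a/ (V3): /h/ is a single consonant, so it becomes the next onset.
Result: fa.hx.ha.
Mapping each syllable to C/V: /fa/ → CV, /hx/ → CV, /ha/ → CV.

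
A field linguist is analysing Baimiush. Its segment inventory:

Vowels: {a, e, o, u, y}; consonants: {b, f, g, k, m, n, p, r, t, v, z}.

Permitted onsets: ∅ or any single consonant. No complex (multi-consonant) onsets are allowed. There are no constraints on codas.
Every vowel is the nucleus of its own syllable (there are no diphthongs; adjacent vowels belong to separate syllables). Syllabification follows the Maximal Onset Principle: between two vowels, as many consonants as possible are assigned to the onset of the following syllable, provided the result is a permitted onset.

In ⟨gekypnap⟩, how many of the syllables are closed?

The vowels are e, y, a — 3 nuclei, so 3 syllables.
σ1/σ2 boundary: just /k/ — single C goes to the following onset.
σ2/σ3 boundary: /pn/; trying suffixes from longest down, /n/ is the first permitted one, so coda /p/ | onset /n/.
Putting it together: ge.kyp.nap.
Classifying each syllable: /ge/ (open), /kyp/ (closed), /nap/ (closed).
Closed syllables: 2.

2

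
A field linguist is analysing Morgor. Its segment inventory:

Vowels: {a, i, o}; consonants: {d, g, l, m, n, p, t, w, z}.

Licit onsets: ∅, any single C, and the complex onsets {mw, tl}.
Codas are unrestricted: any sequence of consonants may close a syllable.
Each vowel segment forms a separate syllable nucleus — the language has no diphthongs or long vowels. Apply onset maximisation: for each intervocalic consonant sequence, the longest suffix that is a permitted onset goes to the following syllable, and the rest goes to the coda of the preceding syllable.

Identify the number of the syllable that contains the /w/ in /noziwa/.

3

The vowels are o, i, a — 3 nuclei, so 3 syllables.
/o…i/ gap (V1→V2): just /z/ — single C goes to the following onset.
/i…a/ gap (V2→V3): /w/ → onset of the next syllable (single consonants are always licit onsets).
Syllabification: no.zi.wa.
The /w/ is in the onset of syllable 3 (/wa/).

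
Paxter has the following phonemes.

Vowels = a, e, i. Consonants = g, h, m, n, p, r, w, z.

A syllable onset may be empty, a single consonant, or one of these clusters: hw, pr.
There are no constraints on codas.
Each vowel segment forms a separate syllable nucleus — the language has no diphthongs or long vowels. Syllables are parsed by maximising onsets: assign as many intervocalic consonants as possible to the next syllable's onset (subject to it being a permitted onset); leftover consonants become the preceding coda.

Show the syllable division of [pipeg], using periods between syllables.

pi.peg

Vowels present: i, e; each is a nucleus, giving 2 syllables.
σ1/σ2 boundary: /p/ → onset of the next syllable (single consonants are always licit onsets).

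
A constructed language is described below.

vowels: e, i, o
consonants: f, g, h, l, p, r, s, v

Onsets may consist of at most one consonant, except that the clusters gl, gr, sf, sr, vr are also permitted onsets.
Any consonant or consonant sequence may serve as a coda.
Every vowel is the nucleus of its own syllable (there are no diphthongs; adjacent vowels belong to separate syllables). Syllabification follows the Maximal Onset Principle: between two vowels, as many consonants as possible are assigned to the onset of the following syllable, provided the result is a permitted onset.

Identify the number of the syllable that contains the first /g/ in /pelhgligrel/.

2

Vowels present: e, i, e; each is a nucleus, giving 3 syllables.
Between /e/ (V1) and /i/ (V2): cluster /lhgl/ — the longest permitted-onset suffix is /gl/; onset = /gl/, preceding coda = /lh/.
Between /i/ (V2) and /e/ (V3): /gr/ — entire cluster is a permitted onset → onset /gr/, coda ∅.
Syllabification: pelh.gli.grel.
The first /g/ is in the onset of syllable 2 (/gli/).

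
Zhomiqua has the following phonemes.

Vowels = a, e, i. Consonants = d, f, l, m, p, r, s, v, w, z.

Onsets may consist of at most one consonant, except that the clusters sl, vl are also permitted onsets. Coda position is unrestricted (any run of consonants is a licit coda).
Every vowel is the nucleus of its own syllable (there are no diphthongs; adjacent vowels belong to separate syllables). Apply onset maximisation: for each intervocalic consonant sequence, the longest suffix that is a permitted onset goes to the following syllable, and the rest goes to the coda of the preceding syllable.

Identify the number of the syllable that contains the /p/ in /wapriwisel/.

Nuclei (vowels): a, i, i, e → 4 syllables.
Between /a/ (V1) and /i/ (V2): /pr/; trying suffixes from longest down, /r/ is the first permitted one, so coda /p/ | onset /r/.
Between /i/ (V2) and /i/ (V3): just /w/ — single C goes to the following onset.
Between /i/ (V3) and /e/ (V4): /s/ is a single consonant, so it becomes the next onset.
Result: wap.ri.wi.sel.
The /p/ is in the coda of syllable 1 (/wap/).

1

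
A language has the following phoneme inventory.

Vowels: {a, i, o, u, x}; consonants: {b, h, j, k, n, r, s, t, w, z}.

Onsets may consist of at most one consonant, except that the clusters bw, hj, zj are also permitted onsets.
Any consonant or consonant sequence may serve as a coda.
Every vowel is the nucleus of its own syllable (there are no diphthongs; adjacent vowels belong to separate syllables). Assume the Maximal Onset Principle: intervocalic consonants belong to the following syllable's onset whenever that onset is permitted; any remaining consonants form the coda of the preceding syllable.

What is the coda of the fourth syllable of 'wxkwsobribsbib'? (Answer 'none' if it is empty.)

Vowels present: x, o, i, i; each is a nucleus, giving 4 syllables.
Between /x/ (V1) and /o/ (V2): /kws/; trying suffixes from longest down, /s/ is the first permitted one, so coda /kw/ | onset /s/.
Between /o/ (V2) and /i/ (V3): /br/ splits as /b/ + /r/ (/r/ is the longest suffix that is a licit onset).
Between /i/ (V3) and /i/ (V4): cluster /bsb/ — the longest permitted-onset suffix is /b/; onset = /b/, preceding coda = /bs/.
Putting it together: wxkw.sob.ribs.bib.
Syllable 4 is /bib/: onset /b/, nucleus /i/, coda /b/.

b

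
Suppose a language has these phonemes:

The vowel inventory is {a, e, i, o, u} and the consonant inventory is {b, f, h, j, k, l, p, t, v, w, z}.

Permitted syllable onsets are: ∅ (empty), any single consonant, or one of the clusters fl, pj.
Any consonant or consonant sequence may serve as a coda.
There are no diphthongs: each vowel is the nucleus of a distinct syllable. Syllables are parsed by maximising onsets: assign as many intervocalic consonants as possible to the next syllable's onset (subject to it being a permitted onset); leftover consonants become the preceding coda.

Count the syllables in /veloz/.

The vowels are e, o — 2 nuclei, so 2 syllables.

2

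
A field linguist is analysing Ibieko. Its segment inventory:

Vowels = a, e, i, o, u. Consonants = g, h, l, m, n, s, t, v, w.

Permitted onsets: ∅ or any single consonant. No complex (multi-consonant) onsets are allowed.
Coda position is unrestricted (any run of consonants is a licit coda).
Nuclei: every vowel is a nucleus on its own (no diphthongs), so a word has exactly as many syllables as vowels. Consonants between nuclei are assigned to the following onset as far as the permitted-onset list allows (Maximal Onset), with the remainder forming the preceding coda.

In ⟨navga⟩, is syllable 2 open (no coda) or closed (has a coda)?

The vowels are a, a — 2 nuclei, so 2 syllables.
/a…a/ gap (V1→V2): /vg/ — longest licit onset from the right is /g/, leaving /v/ as coda.
Result: nav.ga.
Syllable 2 is /ga/; it ends in its nucleus with no coda, so it is open.

open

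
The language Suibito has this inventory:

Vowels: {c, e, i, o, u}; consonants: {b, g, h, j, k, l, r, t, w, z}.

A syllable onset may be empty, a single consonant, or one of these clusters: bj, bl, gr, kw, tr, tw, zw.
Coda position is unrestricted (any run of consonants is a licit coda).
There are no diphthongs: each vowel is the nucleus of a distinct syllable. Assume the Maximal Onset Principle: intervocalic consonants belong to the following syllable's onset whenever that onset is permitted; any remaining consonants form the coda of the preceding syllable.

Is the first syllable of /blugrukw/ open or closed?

open

Vowels present: u, u; each is a nucleus, giving 2 syllables.
/u…u/ gap (V1→V2): cluster /gr/ — /gr/ is itself a permitted onset, so the whole cluster goes right; preceding coda = ∅.
So the parse is blu.grukw.
Syllable 1 is /blu/; it ends in its nucleus with no coda, so it is open.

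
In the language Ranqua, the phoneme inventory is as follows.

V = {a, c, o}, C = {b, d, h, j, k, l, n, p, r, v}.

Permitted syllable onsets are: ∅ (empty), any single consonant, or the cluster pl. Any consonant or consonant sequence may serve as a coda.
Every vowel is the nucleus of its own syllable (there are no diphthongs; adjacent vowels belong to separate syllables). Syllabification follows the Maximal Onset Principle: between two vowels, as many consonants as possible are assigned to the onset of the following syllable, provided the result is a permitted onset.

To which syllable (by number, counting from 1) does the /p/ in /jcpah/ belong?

2

The vowels are c, a — 2 nuclei, so 2 syllables.
/c…a/ gap (V1→V2): /p/ → onset of the next syllable (single consonants are always licit onsets).
So the parse is jc.pah.
The /p/ is in the onset of syllable 2 (/pah/).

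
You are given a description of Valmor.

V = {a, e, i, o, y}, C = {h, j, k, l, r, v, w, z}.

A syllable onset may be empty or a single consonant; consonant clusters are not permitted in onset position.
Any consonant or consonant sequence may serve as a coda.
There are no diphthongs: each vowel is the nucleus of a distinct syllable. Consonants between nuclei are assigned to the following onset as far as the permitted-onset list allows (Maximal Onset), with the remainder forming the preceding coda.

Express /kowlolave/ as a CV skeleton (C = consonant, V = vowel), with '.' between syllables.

Vowels present: o, o, a, e; each is a nucleus, giving 4 syllables.
σ1/σ2 boundary: cluster /wl/ — the longest permitted-onset suffix is /l/; onset = /l/, preceding coda = /w/.
σ2/σ3 boundary: /l/ is a single consonant, so it becomes the next onset.
σ3/σ4 boundary: /v/ → onset of the next syllable (single consonants are always licit onsets).
Syllabification: kow.lo.la.ve.
Mapping each syllable to C/V: /kow/ → CVC, /lo/ → CV, /la/ → CV, /ve/ → CV.

CVC.CV.CV.CV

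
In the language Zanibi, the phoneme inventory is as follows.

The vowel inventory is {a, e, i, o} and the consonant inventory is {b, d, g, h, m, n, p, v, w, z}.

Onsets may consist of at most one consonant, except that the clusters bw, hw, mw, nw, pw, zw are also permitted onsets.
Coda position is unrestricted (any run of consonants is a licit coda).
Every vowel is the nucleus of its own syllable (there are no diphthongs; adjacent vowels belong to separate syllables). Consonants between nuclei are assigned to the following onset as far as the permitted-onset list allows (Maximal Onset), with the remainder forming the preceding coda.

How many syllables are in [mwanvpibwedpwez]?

Vowels present: a, i, e, e; each is a nucleus, giving 4 syllables.

4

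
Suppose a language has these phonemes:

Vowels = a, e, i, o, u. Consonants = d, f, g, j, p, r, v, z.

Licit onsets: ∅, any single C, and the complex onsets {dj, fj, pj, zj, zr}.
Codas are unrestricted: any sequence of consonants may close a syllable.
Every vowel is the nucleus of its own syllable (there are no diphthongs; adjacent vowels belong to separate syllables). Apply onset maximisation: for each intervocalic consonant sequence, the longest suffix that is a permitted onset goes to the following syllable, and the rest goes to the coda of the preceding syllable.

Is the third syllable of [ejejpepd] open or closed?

Vowels present: e, e, e; each is a nucleus, giving 3 syllables.
Between /e/ (V1) and /e/ (V2): /j/ is a single consonant, so it becomes the next onset.
Between /e/ (V2) and /e/ (V3): /jp/ — longest licit onset from the right is /p/, leaving /j/ as coda.
Syllabification: e.jej.pepd.
Syllable 3 is /pepd/ with coda /pd/, so it is closed.

closed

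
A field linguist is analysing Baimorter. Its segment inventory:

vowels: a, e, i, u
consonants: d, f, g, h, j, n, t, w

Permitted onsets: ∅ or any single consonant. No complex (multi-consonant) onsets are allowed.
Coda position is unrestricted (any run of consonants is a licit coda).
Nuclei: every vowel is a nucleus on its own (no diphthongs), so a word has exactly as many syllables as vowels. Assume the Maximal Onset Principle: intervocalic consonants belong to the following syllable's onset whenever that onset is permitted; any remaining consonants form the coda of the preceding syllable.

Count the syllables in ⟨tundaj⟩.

Nuclei (vowels): u, a → 2 syllables.

2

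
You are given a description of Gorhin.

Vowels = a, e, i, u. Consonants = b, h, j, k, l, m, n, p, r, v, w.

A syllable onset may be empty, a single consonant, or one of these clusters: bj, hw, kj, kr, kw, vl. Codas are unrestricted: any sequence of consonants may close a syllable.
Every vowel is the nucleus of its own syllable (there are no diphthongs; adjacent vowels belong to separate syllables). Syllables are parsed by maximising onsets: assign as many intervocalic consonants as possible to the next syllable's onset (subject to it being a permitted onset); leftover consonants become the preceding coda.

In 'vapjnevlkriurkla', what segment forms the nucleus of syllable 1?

a

The vowels are a, e, i, u, a — 5 nuclei, so 5 syllables.
The first nucleus (vowel 1 from the left) is /a/.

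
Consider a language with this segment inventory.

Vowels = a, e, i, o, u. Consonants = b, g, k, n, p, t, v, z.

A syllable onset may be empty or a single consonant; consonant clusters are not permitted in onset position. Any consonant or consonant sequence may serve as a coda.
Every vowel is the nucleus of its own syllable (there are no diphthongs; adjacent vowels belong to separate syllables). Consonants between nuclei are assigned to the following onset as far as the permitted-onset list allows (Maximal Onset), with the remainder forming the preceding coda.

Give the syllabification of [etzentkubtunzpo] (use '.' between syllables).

et.zent.kub.tunz.po

Nuclei (vowels): e, e, u, u, o → 5 syllables.
/e…e/ gap (V1→V2): cluster /tz/ — the longest permitted-onset suffix is /z/; onset = /z/, preceding coda = /t/.
/e…u/ gap (V2→V3): /ntk/; trying suffixes from longest down, /k/ is the first permitted one, so coda /nt/ | onset /k/.
/u…u/ gap (V3→V4): /bt/ splits as /b/ + /t/ (/t/ is the longest suffix that is a licit onset).
/u…o/ gap (V4→V5): /nzp/ — longest licit onset from the right is /p/, leaving /nz/ as coda.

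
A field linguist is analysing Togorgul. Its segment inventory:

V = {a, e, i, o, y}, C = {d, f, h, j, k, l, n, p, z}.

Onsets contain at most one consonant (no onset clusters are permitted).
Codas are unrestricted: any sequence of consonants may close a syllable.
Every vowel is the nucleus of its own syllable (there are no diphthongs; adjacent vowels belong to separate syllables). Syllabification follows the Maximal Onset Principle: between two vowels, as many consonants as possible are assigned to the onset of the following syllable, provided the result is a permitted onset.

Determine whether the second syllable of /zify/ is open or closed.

Nuclei (vowels): i, y → 2 syllables.
Between /i/ (V1) and /y/ (V2): just /f/ — single C goes to the following onset.
Result: zi.fy.
Syllable 2 is /fy/; it ends in its nucleus with no coda, so it is open.

open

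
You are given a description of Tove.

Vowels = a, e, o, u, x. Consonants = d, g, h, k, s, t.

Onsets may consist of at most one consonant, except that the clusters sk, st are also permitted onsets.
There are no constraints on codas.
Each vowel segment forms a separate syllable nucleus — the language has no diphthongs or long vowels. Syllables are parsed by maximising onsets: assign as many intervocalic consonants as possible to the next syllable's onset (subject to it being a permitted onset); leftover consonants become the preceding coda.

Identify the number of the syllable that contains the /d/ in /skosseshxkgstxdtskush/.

Nuclei (vowels): o, e, x, x, u → 5 syllables.
σ1/σ2 boundary: cluster /ss/ — the longest permitted-onset suffix is /s/; onset = /s/, preceding coda = /s/.
σ2/σ3 boundary: cluster /sh/ — the longest permitted-onset suffix is /h/; onset = /h/, preceding coda = /s/.
σ3/σ4 boundary: /kgst/ — longest licit onset from the right is /st/, leaving /kg/ as coda.
σ4/σ5 boundary: /dtsk/ — longest licit onset from the right is /sk/, leaving /dt/ as coda.
Result: skos.ses.hxkg.stxdt.skush.
The /d/ is in the coda of syllable 4 (/stxdt/).

4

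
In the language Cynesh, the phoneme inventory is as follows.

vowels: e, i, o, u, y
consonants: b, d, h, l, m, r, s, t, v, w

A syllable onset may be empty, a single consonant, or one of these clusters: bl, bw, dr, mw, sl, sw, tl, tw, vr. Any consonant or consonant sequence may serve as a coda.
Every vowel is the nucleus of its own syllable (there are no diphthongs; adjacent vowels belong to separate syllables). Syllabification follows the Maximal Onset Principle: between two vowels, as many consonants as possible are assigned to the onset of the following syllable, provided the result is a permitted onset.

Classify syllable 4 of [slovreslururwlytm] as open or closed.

closed

The vowels are o, e, u, u, y — 5 nuclei, so 5 syllables.
σ1/σ2 boundary: /vr/ is a licit onset in full, so it all attaches to the next syllable.
σ2/σ3 boundary: cluster /sl/ — /sl/ is itself a permitted onset, so the whole cluster goes right; preceding coda = ∅.
σ3/σ4 boundary: /r/ → onset of the next syllable (single consonants are always licit onsets).
σ4/σ5 boundary: /rwl/ splits as /rw/ + /l/ (/l/ is the longest suffix that is a licit onset).
Putting it together: slo.vre.slu.rurw.lytm.
Syllable 4 is /rurw/ with coda /rw/, so it is closed.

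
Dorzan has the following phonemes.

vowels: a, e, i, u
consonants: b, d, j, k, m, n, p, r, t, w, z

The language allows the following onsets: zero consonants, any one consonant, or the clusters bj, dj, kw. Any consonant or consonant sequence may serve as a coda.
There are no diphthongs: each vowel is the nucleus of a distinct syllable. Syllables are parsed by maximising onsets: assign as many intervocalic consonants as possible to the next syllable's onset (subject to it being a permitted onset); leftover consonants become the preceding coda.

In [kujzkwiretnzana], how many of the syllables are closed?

2

Vowels present: u, i, e, a, a; each is a nucleus, giving 5 syllables.
/u…i/ gap (V1→V2): /jzkw/ splits as /jz/ + /kw/ (/kw/ is the longest suffix that is a licit onset).
/i…e/ gap (V2→V3): /r/ → onset of the next syllable (single consonants are always licit onsets).
/e…a/ gap (V3→V4): /tnz/ splits as /tn/ + /z/ (/z/ is the longest suffix that is a licit onset).
/a…a/ gap (V4→V5): /n/ → onset of the next syllable (single consonants are always licit onsets).
Result: kujz.kwi.retn.za.na.
Classifying each syllable: /kujz/ (closed), /kwi/ (open), /retn/ (closed), /za/ (open), /na/ (open).
Closed syllables: 2.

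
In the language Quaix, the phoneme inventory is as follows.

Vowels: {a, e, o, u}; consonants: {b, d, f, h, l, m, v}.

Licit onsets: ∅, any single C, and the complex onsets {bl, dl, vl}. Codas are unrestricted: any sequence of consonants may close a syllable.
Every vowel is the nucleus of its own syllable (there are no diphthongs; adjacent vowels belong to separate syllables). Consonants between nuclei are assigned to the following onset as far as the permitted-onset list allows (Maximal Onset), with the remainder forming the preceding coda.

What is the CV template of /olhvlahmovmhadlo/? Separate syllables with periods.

VCC.CCVC.CVCC.CV.CCV

The vowels are o, a, o, a, o — 5 nuclei, so 5 syllables.
V1 /o/ – V2 /a/: /lhvl/ splits as /lh/ + /vl/ (/vl/ is the longest suffix that is a licit onset).
V2 /a/ – V3 /o/: /hm/; trying suffixes from longest down, /m/ is the first permitted one, so coda /h/ | onset /m/.
V3 /o/ – V4 /a/: /vmh/ splits as /vm/ + /h/ (/h/ is the longest suffix that is a licit onset).
V4 /a/ – V5 /o/: /dl/ is a licit onset in full, so it all attaches to the next syllable.
Syllabification: olh.vlah.movm.ha.dlo.
Mapping each syllable to C/V: /olh/ → VCC, /vlah/ → CCVC, /movm/ → CVCC, /ha/ → CV, /dlo/ → CCV.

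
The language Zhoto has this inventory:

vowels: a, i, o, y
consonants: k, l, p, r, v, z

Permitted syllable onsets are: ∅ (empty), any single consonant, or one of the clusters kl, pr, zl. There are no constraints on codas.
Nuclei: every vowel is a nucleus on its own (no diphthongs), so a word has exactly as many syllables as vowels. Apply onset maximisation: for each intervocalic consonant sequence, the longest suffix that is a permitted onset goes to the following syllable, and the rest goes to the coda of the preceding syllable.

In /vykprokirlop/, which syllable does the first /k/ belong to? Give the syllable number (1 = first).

Vowels present: y, o, i, o; each is a nucleus, giving 4 syllables.
V1 /y/ – V2 /o/: /kpr/; trying suffixes from longest down, /pr/ is the first permitted one, so coda /k/ | onset /pr/.
V2 /o/ – V3 /i/: /k/ → onset of the next syllable (single consonants are always licit onsets).
V3 /i/ – V4 /o/: /rl/; trying suffixes from longest down, /l/ is the first permitted one, so coda /r/ | onset /l/.
Syllabification: vyk.pro.kir.lop.
The first /k/ is in the coda of syllable 1 (/vyk/).

1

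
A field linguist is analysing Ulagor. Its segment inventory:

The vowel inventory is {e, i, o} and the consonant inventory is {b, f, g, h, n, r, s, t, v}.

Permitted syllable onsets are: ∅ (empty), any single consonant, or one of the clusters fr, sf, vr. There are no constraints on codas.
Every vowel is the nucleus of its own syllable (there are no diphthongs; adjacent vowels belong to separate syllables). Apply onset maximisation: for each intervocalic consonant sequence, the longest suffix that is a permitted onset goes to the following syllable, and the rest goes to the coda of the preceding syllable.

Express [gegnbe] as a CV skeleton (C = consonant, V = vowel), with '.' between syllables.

CVCC.CV

Vowels present: e, e; each is a nucleus, giving 2 syllables.
σ1/σ2 boundary: /gnb/ — longest licit onset from the right is /b/, leaving /gn/ as coda.
Putting it together: gegn.be.
Mapping each syllable to C/V: /gegn/ → CVCC, /be/ → CV.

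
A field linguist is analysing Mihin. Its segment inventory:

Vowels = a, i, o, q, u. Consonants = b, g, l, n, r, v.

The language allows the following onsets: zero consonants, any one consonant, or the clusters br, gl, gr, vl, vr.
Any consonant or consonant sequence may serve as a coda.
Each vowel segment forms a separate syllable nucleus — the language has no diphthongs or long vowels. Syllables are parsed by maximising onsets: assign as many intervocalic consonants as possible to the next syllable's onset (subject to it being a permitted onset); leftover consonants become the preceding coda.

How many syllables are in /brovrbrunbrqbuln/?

4

Vowels present: o, u, q, u; each is a nucleus, giving 4 syllables.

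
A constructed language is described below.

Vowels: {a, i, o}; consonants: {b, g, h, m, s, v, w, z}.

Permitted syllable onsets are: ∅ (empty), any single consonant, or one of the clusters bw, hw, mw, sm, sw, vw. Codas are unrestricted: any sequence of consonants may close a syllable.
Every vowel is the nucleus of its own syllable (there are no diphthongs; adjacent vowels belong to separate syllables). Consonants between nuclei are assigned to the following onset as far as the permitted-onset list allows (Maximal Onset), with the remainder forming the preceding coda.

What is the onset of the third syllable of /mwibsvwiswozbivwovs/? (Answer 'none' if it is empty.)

sw

Vowels present: i, i, o, i, o; each is a nucleus, giving 5 syllables.
σ1/σ2 boundary: cluster /bsvw/ — the longest permitted-onset suffix is /vw/; onset = /vw/, preceding coda = /bs/.
σ2/σ3 boundary: /sw/ — entire cluster is a permitted onset → onset /sw/, coda ∅.
σ3/σ4 boundary: cluster /zb/ — the longest permitted-onset suffix is /b/; onset = /b/, preceding coda = /z/.
σ4/σ5 boundary: cluster /vw/ — /vw/ is itself a permitted onset, so the whole cluster goes right; preceding coda = ∅.
So the parse is mwibs.vwi.swoz.bi.vwovs.
Syllable 3 is /swoz/: onset /sw/, nucleus /o/, coda /z/.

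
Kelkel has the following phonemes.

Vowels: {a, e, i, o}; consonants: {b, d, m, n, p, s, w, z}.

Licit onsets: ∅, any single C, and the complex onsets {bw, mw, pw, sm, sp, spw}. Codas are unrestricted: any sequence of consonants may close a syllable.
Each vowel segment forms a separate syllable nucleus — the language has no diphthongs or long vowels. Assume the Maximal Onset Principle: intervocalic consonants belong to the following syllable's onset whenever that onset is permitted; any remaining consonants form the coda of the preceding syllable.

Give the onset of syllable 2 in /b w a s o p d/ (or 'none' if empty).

s

Nuclei (vowels): a, o → 2 syllables.
/a…o/ gap (V1→V2): /s/ → onset of the next syllable (single consonants are always licit onsets).
Syllabification: bwa.sopd.
Syllable 2 is /sopd/: onset /s/, nucleus /o/, coda /pd/.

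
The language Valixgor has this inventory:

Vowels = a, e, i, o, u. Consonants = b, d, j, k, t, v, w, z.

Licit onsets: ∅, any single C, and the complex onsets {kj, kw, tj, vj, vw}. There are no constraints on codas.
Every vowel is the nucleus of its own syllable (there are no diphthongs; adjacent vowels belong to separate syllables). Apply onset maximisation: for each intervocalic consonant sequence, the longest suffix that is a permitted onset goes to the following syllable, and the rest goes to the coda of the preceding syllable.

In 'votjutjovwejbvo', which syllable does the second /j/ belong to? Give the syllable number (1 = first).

3

The vowels are o, u, o, e, o — 5 nuclei, so 5 syllables.
V1 /o/ – V2 /u/: /tj/ — entire cluster is a permitted onset → onset /tj/, coda ∅.
V2 /u/ – V3 /o/: /tj/ — entire cluster is a permitted onset → onset /tj/, coda ∅.
V3 /o/ – V4 /e/: /vw/ is a licit onset in full, so it all attaches to the next syllable.
V4 /e/ – V5 /o/: /jbv/ — longest licit onset from the right is /v/, leaving /jb/ as coda.
Result: vo.tju.tjo.vwejb.vo.
The second /j/ is in the onset of syllable 3 (/tjo/).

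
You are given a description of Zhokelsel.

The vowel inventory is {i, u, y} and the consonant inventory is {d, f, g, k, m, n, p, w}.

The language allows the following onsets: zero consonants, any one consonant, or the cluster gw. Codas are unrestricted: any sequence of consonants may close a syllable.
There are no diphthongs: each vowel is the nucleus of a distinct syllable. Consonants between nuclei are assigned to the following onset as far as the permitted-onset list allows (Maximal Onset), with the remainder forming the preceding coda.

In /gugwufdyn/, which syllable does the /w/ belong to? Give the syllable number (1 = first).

2

The vowels are u, u, y — 3 nuclei, so 3 syllables.
Between /u/ (V1) and /u/ (V2): /gw/ — entire cluster is a permitted onset → onset /gw/, coda ∅.
Between /u/ (V2) and /y/ (V3): /fd/ splits as /f/ + /d/ (/d/ is the longest suffix that is a licit onset).
Syllabification: gu.gwuf.dyn.
The /w/ is in the onset of syllable 2 (/gwuf/).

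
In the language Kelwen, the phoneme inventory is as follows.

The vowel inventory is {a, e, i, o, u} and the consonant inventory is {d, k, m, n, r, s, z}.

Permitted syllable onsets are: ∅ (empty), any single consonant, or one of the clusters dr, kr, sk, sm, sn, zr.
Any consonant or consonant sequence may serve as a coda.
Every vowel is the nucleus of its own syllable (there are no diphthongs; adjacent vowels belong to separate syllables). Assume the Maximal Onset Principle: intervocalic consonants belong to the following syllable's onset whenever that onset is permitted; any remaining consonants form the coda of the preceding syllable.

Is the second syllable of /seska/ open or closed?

Vowels present: e, a; each is a nucleus, giving 2 syllables.
σ1/σ2 boundary: cluster /sk/ — /sk/ is itself a permitted onset, so the whole cluster goes right; preceding coda = ∅.
Syllabification: se.ska.
Syllable 2 is /ska/; it ends in its nucleus with no coda, so it is open.

open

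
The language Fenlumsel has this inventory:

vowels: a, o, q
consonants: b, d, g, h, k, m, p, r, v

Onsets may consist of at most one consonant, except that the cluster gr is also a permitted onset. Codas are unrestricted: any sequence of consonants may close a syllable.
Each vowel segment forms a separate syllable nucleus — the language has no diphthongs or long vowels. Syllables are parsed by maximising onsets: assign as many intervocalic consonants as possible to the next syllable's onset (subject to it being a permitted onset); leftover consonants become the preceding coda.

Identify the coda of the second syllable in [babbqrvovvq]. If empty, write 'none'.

Vowels present: a, q, o, q; each is a nucleus, giving 4 syllables.
/a…q/ gap (V1→V2): cluster /bb/ — the longest permitted-onset suffix is /b/; onset = /b/, preceding coda = /b/.
/q…o/ gap (V2→V3): /rv/ — longest licit onset from the right is /v/, leaving /r/ as coda.
/o…q/ gap (V3→V4): cluster /vv/ — the longest permitted-onset suffix is /v/; onset = /v/, preceding coda = /v/.
Syllabification: bab.bqr.vov.vq.
Syllable 2 is /bqr/: onset /b/, nucleus /q/, coda /r/.

r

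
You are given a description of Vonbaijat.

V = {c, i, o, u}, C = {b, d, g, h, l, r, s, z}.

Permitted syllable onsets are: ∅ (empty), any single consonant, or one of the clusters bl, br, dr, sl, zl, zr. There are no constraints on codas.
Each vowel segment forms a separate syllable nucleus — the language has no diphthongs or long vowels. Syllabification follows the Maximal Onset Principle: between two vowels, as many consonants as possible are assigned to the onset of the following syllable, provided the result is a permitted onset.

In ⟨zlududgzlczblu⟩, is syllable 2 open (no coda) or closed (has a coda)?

Nuclei (vowels): u, u, c, u → 4 syllables.
Between /u/ (V1) and /u/ (V2): just /d/ — single C goes to the following onset.
Between /u/ (V2) and /c/ (V3): /dgzl/ splits as /dg/ + /zl/ (/zl/ is the longest suffix that is a licit onset).
Between /c/ (V3) and /u/ (V4): /zbl/ splits as /z/ + /bl/ (/bl/ is the longest suffix that is a licit onset).
Putting it together: zlu.dudg.zlcz.blu.
Syllable 2 is /dudg/ with coda /dg/, so it is closed.

closed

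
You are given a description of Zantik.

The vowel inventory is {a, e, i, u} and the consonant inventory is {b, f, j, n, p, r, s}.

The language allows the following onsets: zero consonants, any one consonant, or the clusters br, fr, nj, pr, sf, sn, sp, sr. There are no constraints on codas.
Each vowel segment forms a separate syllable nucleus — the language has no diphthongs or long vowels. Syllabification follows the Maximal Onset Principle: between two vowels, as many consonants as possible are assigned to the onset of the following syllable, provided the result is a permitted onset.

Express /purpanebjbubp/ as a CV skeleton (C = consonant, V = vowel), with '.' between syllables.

CVC.CV.CVCC.CVCC

Nuclei (vowels): u, a, e, u → 4 syllables.
σ1/σ2 boundary: /rp/ — longest licit onset from the right is /p/, leaving /r/ as coda.
σ2/σ3 boundary: just /n/ — single C goes to the following onset.
σ3/σ4 boundary: /bjb/; trying suffixes from longest down, /b/ is the first permitted one, so coda /bj/ | onset /b/.
Syllabification: pur.pa.nebj.bubp.
Mapping each syllable to C/V: /pur/ → CVC, /pa/ → CV, /nebj/ → CVCC, /bubp/ → CVCC.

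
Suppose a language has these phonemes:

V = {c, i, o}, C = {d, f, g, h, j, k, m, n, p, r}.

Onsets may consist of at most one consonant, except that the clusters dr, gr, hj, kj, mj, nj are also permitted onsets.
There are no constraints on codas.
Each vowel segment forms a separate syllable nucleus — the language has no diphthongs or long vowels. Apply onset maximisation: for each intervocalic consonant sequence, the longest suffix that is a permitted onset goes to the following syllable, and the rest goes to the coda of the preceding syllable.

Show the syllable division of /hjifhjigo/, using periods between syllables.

hjif.hji.go

The vowels are i, i, o — 3 nuclei, so 3 syllables.
Between /i/ (V1) and /i/ (V2): cluster /fhj/ — the longest permitted-onset suffix is /hj/; onset = /hj/, preceding coda = /f/.
Between /i/ (V2) and /o/ (V3): /g/ is a single consonant, so it becomes the next onset.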